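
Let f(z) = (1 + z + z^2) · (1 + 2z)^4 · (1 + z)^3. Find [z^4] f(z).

(1 + z + z^2) has coefficients 1,1,1 for degrees 0…2.
(1 + 2z)^4 has coefficients 1,8,24,32,16 for degrees 0…4.
Finally multiplying by (1 + z)^3, the product of all factors after the first has coefficients 1,11,51,129,192 for degrees 0…4.
[z^4] = 1·192 + 1·129 + 1·51 = 372.

372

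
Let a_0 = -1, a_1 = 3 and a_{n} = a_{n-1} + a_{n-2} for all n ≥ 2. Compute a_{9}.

The ordinary generating function has denominator 1 - q - q^2.
Iterating the recurrence: a_0,…,a_{9} = -1, 3, 2, 5, 7, 12, 19, 31, 50, 81.

81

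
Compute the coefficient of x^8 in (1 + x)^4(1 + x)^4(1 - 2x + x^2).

13

(1 + x)^4 has coefficients 1,4,6,4,1 for degrees 0…4.
(1 + x)^4 has coefficients 1,4,6,4,1,0,0,0,0 for degrees 0…8.
Finally multiplying by (1 - 2x + x^2), the product of all factors after the first has coefficients 1,2,-1,-4,-1,2,1,0,0 for degrees 0…8.
[x^8] = 1·0 + 4·0 + 6·1 + 4·2 + 1·(-1) = 13.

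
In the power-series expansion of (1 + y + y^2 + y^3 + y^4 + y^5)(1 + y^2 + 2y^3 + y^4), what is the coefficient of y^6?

4

(1 + y + y^2 + y^3 + y^4 + y^5) has coefficients 1,1,1,1,1,1 for degrees 0…5.
(1 + y^2 + 2y^3 + y^4) has coefficients 1,0,1,2,1,0,0 for degrees 0…6.
[y^6] = 1·0 + 1·0 + 1·1 + 1·2 + 1·1 + 1·0 = 4.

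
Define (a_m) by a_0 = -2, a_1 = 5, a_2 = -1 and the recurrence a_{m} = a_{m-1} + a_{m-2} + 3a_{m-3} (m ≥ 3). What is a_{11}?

898

The ordinary generating function has denominator 1 - y - y^2 - 3y^3.
Iterating the recurrence: a_0,…,a_{11} = -2, 5, -1, -2, 12, 7, 13, 56, 90, 185, 443, 898.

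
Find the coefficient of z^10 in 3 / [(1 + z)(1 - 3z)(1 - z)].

199290

Partial fractions give a closed form: a_n = (3/8)·(-1)^n + (27/8)·3^n + (-3/4)·1^n.
At n = 10: a_10 = 199290.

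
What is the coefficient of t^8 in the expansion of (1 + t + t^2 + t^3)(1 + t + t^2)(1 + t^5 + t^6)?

(1 + t + t^2 + t^3) has coefficients 1,1,1,1 for degrees 0…3.
(1 + t + t^2) has coefficients 1,1,1,0,0,0,0,0,0 for degrees 0…8.
Finally multiplying by (1 + t^5 + t^6), the product of all factors after the first has coefficients 1,1,1,0,0,1,2,2,1 for degrees 0…8.
[t^8] = 1·1 + 1·2 + 1·2 + 1·1 = 6.

6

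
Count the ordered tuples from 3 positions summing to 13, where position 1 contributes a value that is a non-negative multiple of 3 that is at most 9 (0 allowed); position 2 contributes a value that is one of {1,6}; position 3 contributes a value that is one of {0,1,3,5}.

The generating function for the choices is (1 + q³ + q⁶ + q⁹)·(q + q⁶)·(1 + q + q³ + q⁵); the count is [q¹³].
(1 + q³ + q⁶ + q⁹) has coefficients 1,0,0,1,0,0,1,0,0,1 for degrees 0…9.
(q + q⁶) has coefficients 0,1,0,0,0,0,1,0,0,0,0,0,0,0 for degrees 0…13.
Finally multiplying by (1 + q + q³ + q⁵), the product of all factors after the first has coefficients 0,1,1,0,1,0,2,1,0,1,0,1,0,0 for degrees 0…13.
[q¹³] = 1·0 + 1·0 + 1·1 + 1·1 = 2.

2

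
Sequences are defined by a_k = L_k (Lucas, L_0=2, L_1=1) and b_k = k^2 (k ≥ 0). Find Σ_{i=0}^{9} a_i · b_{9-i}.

1193

Write out a_i and b_{9-i} for i = 0,…,9 and sum the products.
Σ = 2·81 + 1·64 + 3·49 + 4·36 + 7·25 + 11·16 + 18·9 + 29·4 + 47·1 + 76·0 = 1193.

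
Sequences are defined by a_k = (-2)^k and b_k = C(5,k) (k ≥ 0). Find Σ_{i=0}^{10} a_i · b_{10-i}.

The convolution is the t^10 coefficient of A(t)B(t).
Σ = 1·0 − 2·0 + 4·0 − 8·0 + 16·0 − 32·1 + 64·5 − 128·10 + 256·10 − 512·5 + 1024·1 = 32.

32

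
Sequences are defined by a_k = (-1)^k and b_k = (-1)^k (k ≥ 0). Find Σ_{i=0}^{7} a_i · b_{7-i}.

-8

The convolution is the x^7 coefficient of A(x)B(x).
Σ = 1·(-1) − 1·1 + 1·(-1) − 1·1 + 1·(-1) − 1·1 + 1·(-1) − 1·1 = -8.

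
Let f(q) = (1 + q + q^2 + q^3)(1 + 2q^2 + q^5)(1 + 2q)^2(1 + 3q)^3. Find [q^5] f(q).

1067

(1 + q + q^2 + q^3) has coefficients 1,1,1,1 for degrees 0…3.
(1 + 2q^2 + q^5) has coefficients 1,0,2,0,0,1 for degrees 0…5.
Multiplying by (1 + 2q)^2 gives running coefficients 1,4,6,8,8,1 for degrees 0…5.
Finally multiplying by (1 + 3q)^3, the product of all factors after the first has coefficients 1,13,69,197,350,451 for degrees 0…5.
[q^5] = 1·451 + 1·350 + 1·197 + 1·69 = 1067.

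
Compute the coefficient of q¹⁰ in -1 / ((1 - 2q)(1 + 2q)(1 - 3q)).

Partial fractions give a closed form: a_n = (1)·2^n + (-1/5)·(-2)^n + (-9/5)·3^n.
At n = 10: a_10 = -105469.

-105469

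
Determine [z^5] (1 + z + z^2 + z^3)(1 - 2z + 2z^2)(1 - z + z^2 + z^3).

4

(1 + z + z^2 + z^3) has coefficients 1,1,1,1 for degrees 0…3.
(1 - 2z + 2z^2) has coefficients 1,-2,2,0,0,0 for degrees 0…5.
Finally multiplying by (1 - z + z^2 + z^3), the product of all factors after the first has coefficients 1,-3,5,-3,0,2 for degrees 0…5.
[z^5] = 1·2 + 1·0 + 1·(-3) + 1·5 = 4.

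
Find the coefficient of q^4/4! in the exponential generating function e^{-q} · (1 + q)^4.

The EGF product rule gives c_4 = Σ_{k_1+k_2=4} C(4; k_1,k_2) · ∏ g_i(k_i), where e^{-q} gives (-1)^k; (1+q)^4 gives the falling factorial (4)_k.
g_1(k) for k = 0…4: 1, -1, 1, -1, 1.
g_2(k) for k = 0…4: 1, 4, 12, 24, 24.
c_4 = Σ_k C(4,k)·g_1(k)·g_2(4−k) = 1·1·24 + 4·(-1)·24 + 6·1·12 + 4·(-1)·4 + 1·1·1 = 24 − 96 + 72 − 16 + 1 = -15.

-15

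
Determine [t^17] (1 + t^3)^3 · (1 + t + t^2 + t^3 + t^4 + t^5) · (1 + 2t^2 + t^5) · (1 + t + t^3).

14

(1 + t^3)^3 has coefficients 1,0,0,3,0,0,3,0,0,1 for degrees 0…9.
(1 + t + t^2 + t^3 + t^4 + t^5) has coefficients 1,1,1,1,1,1,0,0,0,0,0,0,0,0,0,0,0,0 for degrees 0…17.
Multiplying by (1 + 2t^2 + t^5) gives running coefficients 1,1,3,3,3,4,3,3,1,1,1,0,0,0,0,0,0,0 for degrees 0…17.
Finally multiplying by (1 + t + t^3), the product of all factors after the first has coefficients 1,2,4,7,7,10,10,9,8,5,5,2,1,1,0,0,0,0 for degrees 0…17.
[t^17] = 1·0 + 3·0 + 3·2 + 1·8 = 14.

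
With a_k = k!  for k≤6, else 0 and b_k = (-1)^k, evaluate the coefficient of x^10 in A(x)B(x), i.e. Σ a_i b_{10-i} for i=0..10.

620

The convolution is the x^10 coefficient of A(x)B(x).
Σ = 1·1 + 1·(-1) + 2·1 + 6·(-1) + 24·1 + 120·(-1) + 720·1 + 0·(-1) + 0·1 + 0·(-1) + 0·1 = 620.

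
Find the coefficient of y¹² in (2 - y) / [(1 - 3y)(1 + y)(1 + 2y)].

Partial fractions give a closed form: a_n = (3/4)·3^n + (-3/4)·(-1)^n + (2)·(-2)^n.
At n = 12: a_12 = 406772.

406772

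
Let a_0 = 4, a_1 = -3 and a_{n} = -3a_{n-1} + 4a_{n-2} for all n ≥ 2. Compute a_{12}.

23488105

The ordinary generating function has denominator 1 + 3q - 4q^2.
Iterating the recurrence: a_0,…,a_{12} = 4, -3, 25, -87, 361, -1431, 5737, -22935, 91753, -366999, 1468009, -5872023, 23488105.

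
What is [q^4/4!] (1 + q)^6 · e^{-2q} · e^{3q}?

The EGF product rule gives c_4 = Σ_{k_1+k_2+k_3=4} C(4; k_1,k_2,k_3) · ∏ g_i(k_i), where (1+q)^6 gives the falling factorial (6)_k; e^{-2q} gives (-2)^k; e^{3q} gives (3)^k.
g_1(k) for k = 0…4: 1, 6, 30, 120, 360.
g_2(k) for k = 0…4: 1, -2, 4, -8, 16.
g_3(k) for k = 0…4: 1, 3, 9, 27, 81.
First combine the last two factors: h(k) = Σ_j C(k,j)·g_2(j)·g_3(k−j) for k = 0…4: 1, 1, 1, 1, 1.
c_4 = Σ_k C(4,k)·g_1(k)·h(4−k) = 1·1·1 + 4·6·1 + 6·30·1 + 4·120·1 + 1·360·1 = 1 + 24 + 180 + 480 + 360 = 1045.

1045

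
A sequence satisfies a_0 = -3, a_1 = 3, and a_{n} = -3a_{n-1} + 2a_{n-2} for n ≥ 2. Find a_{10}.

-373119

The ordinary generating function has denominator 1 + 3q - 2q^2.
Iterating the recurrence: a_0,…,a_{10} = -3, 3, -15, 51, -183, 651, -2319, 8259, -29415, 104763, -373119.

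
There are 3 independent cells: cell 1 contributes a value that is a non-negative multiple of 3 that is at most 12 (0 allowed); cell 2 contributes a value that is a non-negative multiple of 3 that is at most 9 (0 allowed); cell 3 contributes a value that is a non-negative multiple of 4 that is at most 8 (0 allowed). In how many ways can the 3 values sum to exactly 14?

The generating function for the choices is (1 + z^3 + z^6 + z^9 + z^12)·(1 + z^3 + z^6 + z^9)·(1 + z^4 + z^8); the count is [z^14].
(1 + z^3 + z^6 + z^9 + z^12) has coefficients 1,0,0,1,0,0,1,0,0,1,0,0,1 for degrees 0…12.
(1 + z^3 + z^6 + z^9) has coefficients 1,0,0,1,0,0,1,0,0,1,0,0,0,0,0 for degrees 0…14.
Finally multiplying by (1 + z^4 + z^8), the product of all factors after the first has coefficients 1,0,0,1,1,0,1,1,1,1,1,1,0,1,1 for degrees 0…14.
[z^14] = 1·1 + 1·1 + 1·1 + 1·0 + 1·0 = 3.

3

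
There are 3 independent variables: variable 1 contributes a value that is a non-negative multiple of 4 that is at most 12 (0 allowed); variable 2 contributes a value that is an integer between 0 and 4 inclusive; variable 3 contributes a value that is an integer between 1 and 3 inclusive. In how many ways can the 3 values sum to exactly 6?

The generating function for the choices is (1 + q^4 + q^8 + q^12)·(1 + q + q^2 + q^3 + q^4)·(q + q^2 + q^3); the count is [q^6].
(1 + q^4 + q^8 + q^12) has coefficients 1,0,0,0,1,0,0 for degrees 0…6.
(1 + q + q^2 + q^3 + q^4) has coefficients 1,1,1,1,1,0,0 for degrees 0…6.
Finally multiplying by (q + q^2 + q^3), the product of all factors after the first has coefficients 0,1,2,3,3,3,2 for degrees 0…6.
[q^6] = 1·2 + 1·2 = 4.

4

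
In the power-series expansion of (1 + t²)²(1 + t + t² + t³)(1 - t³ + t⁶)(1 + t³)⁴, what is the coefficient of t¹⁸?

13

(1 + t²)² has coefficients 1,0,2,0,1 for degrees 0…4.
(1 + t + t² + t³) has coefficients 1,1,1,1,0,0,0,0,0,0,0,0,0,0,0,0,0,0,0 for degrees 0…18.
Multiplying by (1 - t³ + t⁶) gives running coefficients 1,1,1,0,-1,-1,0,1,1,1,0,0,0,0,0,0,0,0,0 for degrees 0…18.
Finally multiplying by (1 + t³)⁴, the product of all factors after the first has coefficients 1,1,1,4,3,3,6,3,3,5,2,2,5,3,3,6,3,3,4 for degrees 0…18.
[t¹⁸] = 1·4 + 2·3 + 1·3 = 13.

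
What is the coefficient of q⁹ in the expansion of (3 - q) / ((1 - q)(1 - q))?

21

The denominator gives the recurrence a_n = 2a_(n−1) − a_(n−2) for n ≥ 2; the numerator fixes a_0 = 3, a_1 = 5.
Iterating: 3, 5, 7, 9, 11, 13, 15, 17, 19, 21, so a_9 = 21.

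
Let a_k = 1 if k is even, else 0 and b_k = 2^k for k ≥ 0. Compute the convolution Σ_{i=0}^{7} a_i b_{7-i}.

The convolution is the t^7 coefficient of A(t)B(t).
Σ = 1·128 + 0·64 + 1·32 + 0·16 + 1·8 + 0·4 + 1·2 + 0·1 = 170.

170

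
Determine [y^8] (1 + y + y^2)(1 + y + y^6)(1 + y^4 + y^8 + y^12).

2

(1 + y + y^2) has coefficients 1,1,1 for degrees 0…2.
(1 + y + y^6) has coefficients 1,1,0,0,0,0,1,0,0 for degrees 0…8.
Finally multiplying by (1 + y^4 + y^8 + y^12), the product of all factors after the first has coefficients 1,1,0,0,1,1,1,0,1 for degrees 0…8.
[y^8] = 1·1 + 1·0 + 1·1 = 2.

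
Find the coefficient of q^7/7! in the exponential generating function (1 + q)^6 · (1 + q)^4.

The EGF product rule gives c_7 = Σ_{k_1+k_2=7} C(7; k_1,k_2) · ∏ g_i(k_i), where (1+q)^6 gives the falling factorial (6)_k; (1+q)^4 gives the falling factorial (4)_k.
g_1(k) for k = 0…7: 1, 6, 30, 120, 360, 720, 720, 0.
g_2(k) for k = 0…7: 1, 4, 12, 24, 24, 0, 0, 0.
c_7 = Σ_k C(7,k)·g_1(k)·g_2(7−k) = 35·120·24 + 35·360·24 + 21·720·12 + 7·720·4 = 100800 + 302400 + 181440 + 20160 = 604800.

604800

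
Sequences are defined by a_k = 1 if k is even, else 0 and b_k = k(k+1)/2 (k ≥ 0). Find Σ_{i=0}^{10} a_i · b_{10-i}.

125

The convolution is the x^10 coefficient of A(x)B(x).
Σ = 1·55 + 0·45 + 1·36 + 0·28 + 1·21 + 0·15 + 1·10 + 0·6 + 1·3 + 0·1 + 1·0 = 125.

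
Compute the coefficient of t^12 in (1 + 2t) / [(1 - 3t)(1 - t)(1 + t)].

996451

Partial fractions give a closed form: a_n = (15/8)·3^n + (-3/4)·1^n + (-1/8)·(-1)^n.
At n = 12: a_12 = 996451.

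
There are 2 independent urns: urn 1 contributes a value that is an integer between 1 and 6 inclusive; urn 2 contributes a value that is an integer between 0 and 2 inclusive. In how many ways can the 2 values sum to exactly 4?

3

The generating function for the choices is (z + z^2 + z^3 + z^4 + z^5 + z^6)·(1 + z + z^2); the count is [z^4].
(z + z^2 + z^3 + z^4 + z^5 + z^6) has coefficients 0,1,1,1,1 for degrees 0…4.
(1 + z + z^2) has coefficients 1,1,1,0,0 for degrees 0…4.
[z^4] = 1·0 + 1·1 + 1·1 + 1·1 = 3.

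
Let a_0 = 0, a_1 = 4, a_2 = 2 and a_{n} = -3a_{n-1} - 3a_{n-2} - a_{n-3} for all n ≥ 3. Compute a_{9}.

The ordinary generating function has denominator 1 + 3y + 3y^2 + y^3.
Iterating the recurrence: a_0,…,a_{9} = 0, 4, 2, -18, 44, -80, 126, -182, 248, -324.

-324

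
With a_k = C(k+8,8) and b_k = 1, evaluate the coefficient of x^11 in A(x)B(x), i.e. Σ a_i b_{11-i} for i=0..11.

167960

Write out a_i and b_{11-i} for i = 0,…,11 and sum the products.
Σ = 1·1 + 9·1 + 45·1 + 165·1 + 495·1 + 1287·1 + 3003·1 + 6435·1 + 12870·1 + 24310·1 + 43758·1 + 75582·1 = 167960.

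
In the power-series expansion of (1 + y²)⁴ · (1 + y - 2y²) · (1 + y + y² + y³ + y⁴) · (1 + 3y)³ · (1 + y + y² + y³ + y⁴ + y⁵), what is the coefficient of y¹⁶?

(1 + y²)⁴ has coefficients 1,0,4,0,6,0,4,0,1 for degrees 0…8.
(1 + y - 2y²) has coefficients 1,1,-2,0,0,0,0,0,0,0,0,0,0,0,0,0,0 for degrees 0…16.
Multiplying by (1 + y + y² + y³ + y⁴) gives running coefficients 1,2,0,0,0,-1,-2,0,0,0,0,0,0,0,0,0,0 for degrees 0…16.
Multiplying by (1 + 3y)³ gives running coefficients 1,11,45,81,54,-1,-11,-45,-81,-54,0,0,0,0,0,0,0 for degrees 0…16.
Finally multiplying by (1 + y + y² + y³ + y⁴ + y⁵), the product of all factors after the first has coefficients 1,12,57,138,192,191,179,123,-3,-138,-192,-191,-180,-135,-54,0,0 for degrees 0…16.
[y¹⁶] = 1·0 + 4·(-54) + 6·(-180) + 4·(-192) + 1·(-3) = -2067.

-2067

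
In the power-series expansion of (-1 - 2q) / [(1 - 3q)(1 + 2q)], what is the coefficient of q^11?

-177147

Partial fractions give a closed form: a_n = (-1)·3^n.
At n = 11: a_11 = -177147.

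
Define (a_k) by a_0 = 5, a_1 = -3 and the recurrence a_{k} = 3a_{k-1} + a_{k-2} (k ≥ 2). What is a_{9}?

The ordinary generating function has denominator 1 - 3q - q^2.
Iterating the recurrence: a_0,…,a_{9} = 5, -3, -4, -15, -49, -162, -535, -1767, -5836, -19275.

-19275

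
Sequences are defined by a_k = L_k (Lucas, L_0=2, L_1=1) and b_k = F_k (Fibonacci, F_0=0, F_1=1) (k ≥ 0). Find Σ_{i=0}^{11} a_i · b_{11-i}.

The convolution is the t^11 coefficient of A(t)B(t).
Σ = 2·89 + 1·55 + 3·34 + 4·21 + 7·13 + 11·8 + 18·5 + 29·3 + 47·2 + 76·1 + 123·1 + 199·0 = 1068.

1068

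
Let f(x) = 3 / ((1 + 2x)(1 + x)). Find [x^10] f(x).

6141

Partial fractions give a closed form: a_n = (6)·(-2)^n + (-3)·(-1)^n.
At n = 10: a_10 = 6141.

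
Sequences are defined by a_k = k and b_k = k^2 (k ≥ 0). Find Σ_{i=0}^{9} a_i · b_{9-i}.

Write out a_i and b_{9-i} for i = 0,…,9 and sum the products.
Σ = 0·81 + 1·64 + 2·49 + 3·36 + 4·25 + 5·16 + 6·9 + 7·4 + 8·1 + 9·0 = 540.

540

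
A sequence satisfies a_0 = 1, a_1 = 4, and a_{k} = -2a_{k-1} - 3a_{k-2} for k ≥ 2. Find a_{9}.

The ordinary generating function has denominator 1 + 2y + 3y^2.
Iterating the recurrence: a_0,…,a_{9} = 1, 4, -11, 10, 13, -56, 73, 22, -263, 460.

460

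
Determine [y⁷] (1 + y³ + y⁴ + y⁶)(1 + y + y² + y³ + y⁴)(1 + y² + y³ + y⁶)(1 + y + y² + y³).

(1 + y³ + y⁴ + y⁶) has coefficients 1,0,0,1,1,0,1 for degrees 0…6.
(1 + y + y² + y³ + y⁴) has coefficients 1,1,1,1,1,0,0,0 for degrees 0…7.
Multiplying by (1 + y² + y³ + y⁶) gives running coefficients 1,1,2,3,3,2,3,2 for degrees 0…7.
Finally multiplying by (1 + y + y² + y³), the product of all factors after the first has coefficients 1,2,4,7,9,10,11,10 for degrees 0…7.
[y⁷] = 1·10 + 1·9 + 1·7 + 1·2 = 28.

28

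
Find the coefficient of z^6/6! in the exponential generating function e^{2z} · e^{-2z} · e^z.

The EGF product rule gives c_6 = Σ_{k_1+k_2+k_3=6} C(6; k_1,k_2,k_3) · ∏ g_i(k_i), where e^{2z} gives (2)^k; e^{-2z} gives (-2)^k; e^z gives (1)^k.
g_1(k) for k = 0…6: 1, 2, 4, 8, 16, 32, 64.
g_2(k) for k = 0…6: 1, -2, 4, -8, 16, -32, 64.
g_3(k) for k = 0…6: 1, 1, 1, 1, 1, 1, 1.
First combine the last two factors: h(k) = Σ_j C(k,j)·g_2(j)·g_3(k−j) for k = 0…6: 1, -1, 1, -1, 1, -1, 1.
c_6 = Σ_k C(6,k)·g_1(k)·h(6−k) = 1·1·1 + 6·2·(-1) + 15·4·1 + 20·8·(-1) + 15·16·1 + 6·32·(-1) + 1·64·1 = 1 − 12 + 60 − 160 + 240 − 192 + 64 = 1.

1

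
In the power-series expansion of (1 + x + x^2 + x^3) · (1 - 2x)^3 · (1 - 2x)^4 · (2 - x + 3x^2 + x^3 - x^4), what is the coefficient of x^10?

(1 + x + x^2 + x^3) has coefficients 1,1,1,1 for degrees 0…3.
(1 - 2x)^3 has coefficients 1,-6,12,-8,0,0,0,0,0,0,0 for degrees 0…10.
Multiplying by (1 - 2x)^4 gives running coefficients 1,-14,84,-280,560,-672,448,-128,0,0,0 for degrees 0…10.
Finally multiplying by (2 - x + 3x^2 + x^3 - x^4), the product of all factors after the first has coefficients 2,-29,185,-685,1637,-2646,2884,-1880,240,736,-576 for degrees 0…10.
[x^10] = 1·(-576) + 1·736 + 1·240 + 1·(-1880) = -1480.

-1480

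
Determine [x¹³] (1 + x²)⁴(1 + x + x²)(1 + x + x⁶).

(1 + x²)⁴ has coefficients 1,0,4,0,6,0,4,0,1 for degrees 0…8.
(1 + x + x²) has coefficients 1,1,1,0,0,0,0,0,0,0,0,0,0,0 for degrees 0…13.
Finally multiplying by (1 + x + x⁶), the product of all factors after the first has coefficients 1,2,2,1,0,0,1,1,1,0,0,0,0,0 for degrees 0…13.
[x¹³] = 1·0 + 4·0 + 6·0 + 4·1 + 1·0 = 4.

4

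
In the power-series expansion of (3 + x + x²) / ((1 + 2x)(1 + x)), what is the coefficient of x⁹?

-2813

The denominator gives the recurrence a_n = −3a_(n−1) − 2a_(n−2) for n ≥ 3; the numerator fixes a_0 = 3, a_1 = -8, a_2 = 19.
Iterating: 3, -8, 19, -41, 85, -173, 349, -701, 1405, -2813, so a_9 = -2813.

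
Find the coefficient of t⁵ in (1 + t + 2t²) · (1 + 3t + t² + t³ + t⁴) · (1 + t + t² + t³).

21

(1 + t + 2t²) has coefficients 1,1,2 for degrees 0…2.
(1 + 3t + t² + t³ + t⁴) has coefficients 1,3,1,1,1,0 for degrees 0…5.
Finally multiplying by (1 + t + t² + t³), the product of all factors after the first has coefficients 1,4,5,6,6,3 for degrees 0…5.
[t⁵] = 1·3 + 1·6 + 2·6 = 21.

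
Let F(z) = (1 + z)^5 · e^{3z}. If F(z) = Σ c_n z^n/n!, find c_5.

14988

The EGF product rule gives c_5 = Σ_{k_1+k_2=5} C(5; k_1,k_2) · ∏ g_i(k_i), where (1+z)^5 gives the falling factorial (5)_k; e^{3z} gives (3)^k.
g_1(k) for k = 0…5: 1, 5, 20, 60, 120, 120.
g_2(k) for k = 0…5: 1, 3, 9, 27, 81, 243.
c_5 = Σ_k C(5,k)·g_1(k)·g_2(5−k) = 1·1·243 + 5·5·81 + 10·20·27 + 10·60·9 + 5·120·3 + 1·120·1 = 243 + 2025 + 5400 + 5400 + 1800 + 120 = 14988.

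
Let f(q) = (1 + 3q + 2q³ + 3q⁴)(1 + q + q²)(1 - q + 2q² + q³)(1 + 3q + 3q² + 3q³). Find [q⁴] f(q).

(1 + 3q + 2q³ + 3q⁴) has coefficients 1,3,0,2,3 for degrees 0…4.
(1 + q + q²) has coefficients 1,1,1,0,0 for degrees 0…4.
Multiplying by (1 - q + 2q² + q³) gives running coefficients 1,0,2,2,3 for degrees 0…4.
Finally multiplying by (1 + 3q + 3q² + 3q³), the product of all factors after the first has coefficients 1,3,5,11,15 for degrees 0…4.
[q⁴] = 1·15 + 3·11 + 2·3 + 3·1 = 57.

57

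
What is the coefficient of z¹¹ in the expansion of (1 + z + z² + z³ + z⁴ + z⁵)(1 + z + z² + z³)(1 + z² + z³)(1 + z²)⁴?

132

(1 + z + z² + z³ + z⁴ + z⁵) has coefficients 1,1,1,1,1,1 for degrees 0…5.
(1 + z + z² + z³) has coefficients 1,1,1,1,0,0,0,0,0,0,0,0 for degrees 0…11.
Multiplying by (1 + z² + z³) gives running coefficients 1,1,2,3,2,2,1,0,0,0,0,0 for degrees 0…11.
Finally multiplying by (1 + z²)⁴, the product of all factors after the first has coefficients 1,1,6,7,16,20,25,30,25,25,16,11 for degrees 0…11.
[z¹¹] = 1·11 + 1·16 + 1·25 + 1·25 + 1·30 + 1·25 = 132.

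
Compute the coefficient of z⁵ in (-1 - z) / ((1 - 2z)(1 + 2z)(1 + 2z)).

The denominator gives the recurrence a_n = −2a_(n−1) + 4a_(n−2) + 8a_(n−3) for n ≥ 3; the numerator fixes a_0 = -1, a_1 = 1, a_2 = -6.
Iterating: -1, 1, -6, 8, -32, 48, so a_5 = 48.

48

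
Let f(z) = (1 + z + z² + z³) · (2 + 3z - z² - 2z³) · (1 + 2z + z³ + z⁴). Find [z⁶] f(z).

-2

(1 + z + z² + z³) has coefficients 1,1,1,1 for degrees 0…3.
(2 + 3z - z² - 2z³) has coefficients 2,3,-1,-2,0,0,0 for degrees 0…6.
Finally multiplying by (1 + 2z + z³ + z⁴), the product of all factors after the first has coefficients 2,7,5,-2,1,2,-3 for degrees 0…6.
[z⁶] = 1·(-3) + 1·2 + 1·1 + 1·(-2) = -2.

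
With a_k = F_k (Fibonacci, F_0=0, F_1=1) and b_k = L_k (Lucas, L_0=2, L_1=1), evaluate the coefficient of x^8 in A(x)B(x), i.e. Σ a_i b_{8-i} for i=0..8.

Write out a_i and b_{8-i} for i = 0,…,8 and sum the products.
Σ = 0·47 + 1·29 + 1·18 + 2·11 + 3·7 + 5·4 + 8·3 + 13·1 + 21·2 = 189.

189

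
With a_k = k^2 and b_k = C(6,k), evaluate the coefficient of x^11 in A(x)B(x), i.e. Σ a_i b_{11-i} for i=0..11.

The convolution is the t^11 coefficient of A(t)B(t).
Σ = 0·0 + 1·0 + 4·0 + 9·0 + 16·0 + 25·1 + 36·6 + 49·15 + 64·20 + 81·15 + 100·6 + 121·1 = 4192.

4192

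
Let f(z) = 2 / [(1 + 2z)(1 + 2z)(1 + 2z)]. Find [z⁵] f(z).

The denominator gives the recurrence a_n = −6a_(n−1) − 12a_(n−2) − 8a_(n−3) for n ≥ 3; the numerator fixes a_0 = 2, a_1 = -12, a_2 = 48.
Iterating: 2, -12, 48, -160, 480, -1344, so a_5 = -1344.

-1344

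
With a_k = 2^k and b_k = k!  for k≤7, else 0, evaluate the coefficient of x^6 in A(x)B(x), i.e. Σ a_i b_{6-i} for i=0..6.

1232

This is [x^6] in the product of the two ordinary generating functions.
Σ = 1·720 + 2·120 + 4·24 + 8·6 + 16·2 + 32·1 + 64·1 = 1232.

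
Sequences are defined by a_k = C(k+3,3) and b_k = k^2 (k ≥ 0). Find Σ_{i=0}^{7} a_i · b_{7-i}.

1386

Write out a_i and b_{7-i} for i = 0,…,7 and sum the products.
Σ = 1·49 + 4·36 + 10·25 + 20·16 + 35·9 + 56·4 + 84·1 + 120·0 = 1386.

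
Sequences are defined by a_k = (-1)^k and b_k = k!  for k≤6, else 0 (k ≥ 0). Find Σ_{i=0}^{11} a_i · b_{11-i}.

Write out a_i and b_{11-i} for i = 0,…,11 and sum the products.
Σ = 1·0 − 1·0 + 1·0 − 1·0 + 1·0 − 1·720 + 1·120 − 1·24 + 1·6 − 1·2 + 1·1 − 1·1 = -620.

-620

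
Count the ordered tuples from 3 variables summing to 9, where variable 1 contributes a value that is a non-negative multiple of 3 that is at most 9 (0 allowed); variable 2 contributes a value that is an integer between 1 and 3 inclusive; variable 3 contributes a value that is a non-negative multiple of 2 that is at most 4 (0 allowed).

3

The generating function for the choices is (1 + t³ + t⁶ + t⁹)·(t + t² + t³)·(1 + t² + t⁴); the count is [t⁹].
(1 + t³ + t⁶ + t⁹) has coefficients 1,0,0,1,0,0,1,0,0,1 for degrees 0…9.
(t + t² + t³) has coefficients 0,1,1,1,0,0,0,0,0,0 for degrees 0…9.
Finally multiplying by (1 + t² + t⁴), the product of all factors after the first has coefficients 0,1,1,2,1,2,1,1,0,0 for degrees 0…9.
[t⁹] = 1·0 + 1·1 + 1·2 + 1·0 = 3.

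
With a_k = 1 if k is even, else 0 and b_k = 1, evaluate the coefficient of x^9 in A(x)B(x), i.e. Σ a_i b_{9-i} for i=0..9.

5

The convolution is the x^9 coefficient of A(x)B(x).
Σ = 1·1 + 0·1 + 1·1 + 0·1 + 1·1 + 0·1 + 1·1 + 0·1 + 1·1 + 0·1 = 5.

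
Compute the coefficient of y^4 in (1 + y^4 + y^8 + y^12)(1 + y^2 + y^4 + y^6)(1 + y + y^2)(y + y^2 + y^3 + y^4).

(1 + y^4 + y^8 + y^12) has coefficients 1,0,0,0,1 for degrees 0…4.
(1 + y^2 + y^4 + y^6) has coefficients 1,0,1,0,1 for degrees 0…4.
Multiplying by (1 + y + y^2) gives running coefficients 1,1,2,1,2 for degrees 0…4.
Finally multiplying by (y + y^2 + y^3 + y^4), the product of all factors after the first has coefficients 0,1,2,4,5 for degrees 0…4.
[y^4] = 1·5 + 1·0 = 5.

5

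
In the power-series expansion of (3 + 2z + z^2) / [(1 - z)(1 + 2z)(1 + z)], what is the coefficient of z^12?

12288

Partial fractions give a closed form: a_n = (1)·1^n + (3)·(-2)^n + (-1)·(-1)^n.
At n = 12: a_12 = 12288.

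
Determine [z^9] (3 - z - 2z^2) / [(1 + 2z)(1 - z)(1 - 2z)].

Partial fractions give a closed form: a_n = (1)·(-2)^n + (2)·2^n.
At n = 9: a_9 = 512.

512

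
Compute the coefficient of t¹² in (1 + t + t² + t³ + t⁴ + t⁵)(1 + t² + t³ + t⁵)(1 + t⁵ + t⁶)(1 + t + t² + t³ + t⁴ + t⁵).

41

(1 + t + t² + t³ + t⁴ + t⁵) has coefficients 1,1,1,1,1,1 for degrees 0…5.
(1 + t² + t³ + t⁵) has coefficients 1,0,1,1,0,1,0,0,0,0,0,0,0 for degrees 0…12.
Multiplying by (1 + t⁵ + t⁶) gives running coefficients 1,0,1,1,0,2,1,1,2,1,1,1,0 for degrees 0…12.
Finally multiplying by (1 + t + t² + t³ + t⁴ + t⁵), the product of all factors after the first has coefficients 1,1,2,3,3,5,5,6,7,7,8,7,6 for degrees 0…12.
[t¹²] = 1·6 + 1·7 + 1·8 + 1·7 + 1·7 + 1·6 = 41.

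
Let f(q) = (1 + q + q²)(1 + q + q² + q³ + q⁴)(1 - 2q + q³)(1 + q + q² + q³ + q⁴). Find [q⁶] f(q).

-5

(1 + q + q²) has coefficients 1,1,1 for degrees 0…2.
(1 + q + q² + q³ + q⁴) has coefficients 1,1,1,1,1,0,0 for degrees 0…6.
Multiplying by (1 - 2q + q³) gives running coefficients 1,-1,-1,0,0,-1,1 for degrees 0…6.
Finally multiplying by (1 + q + q² + q³ + q⁴), the product of all factors after the first has coefficients 1,0,-1,-1,-1,-3,-1 for degrees 0…6.
[q⁶] = 1·(-1) + 1·(-3) + 1·(-1) = -5.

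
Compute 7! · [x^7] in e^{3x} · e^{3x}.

279936

The EGF product rule gives c_7 = Σ_{k_1+k_2=7} C(7; k_1,k_2) · ∏ g_i(k_i), where e^{3x} gives (3)^k; e^{3x} gives (3)^k.
g_1(k) for k = 0…7: 1, 3, 9, 27, 81, 243, 729, 2187.
g_2(k) for k = 0…7: 1, 3, 9, 27, 81, 243, 729, 2187.
c_7 = Σ_k C(7,k)·g_1(k)·g_2(7−k) = 1·1·2187 + 7·3·729 + 21·9·243 + 35·27·81 + 35·81·27 + 21·243·9 + 7·729·3 + 1·2187·1 = 2187 + 15309 + 45927 + 76545 + 76545 + 45927 + 15309 + 2187 = 279936.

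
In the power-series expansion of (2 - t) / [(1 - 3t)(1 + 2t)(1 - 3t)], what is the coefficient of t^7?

The denominator gives the recurrence a_n = 4a_(n−1) + 3a_(n−2) − 18a_(n−3) for n ≥ 3; the numerator fixes a_0 = 2, a_1 = 7, a_2 = 34.
Iterating: 2, 7, 34, 121, 460, 1591, 5566, 18757, so a_7 = 18757.

18757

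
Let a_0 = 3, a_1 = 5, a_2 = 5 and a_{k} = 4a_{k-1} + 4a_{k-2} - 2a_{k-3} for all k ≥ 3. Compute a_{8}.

The ordinary generating function has denominator 1 - 4t - 4t^2 + 2t^3.
Iterating the recurrence: a_0,…,a_{8} = 3, 5, 5, 34, 146, 710, 3356, 15972, 75892.

75892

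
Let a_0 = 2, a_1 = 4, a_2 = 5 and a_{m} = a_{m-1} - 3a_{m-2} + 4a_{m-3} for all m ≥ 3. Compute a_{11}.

-449

The ordinary generating function has denominator 1 - x + 3x^2 - 4x^3.
Iterating the recurrence: a_0,…,a_{11} = 2, 4, 5, 1, 2, 19, 17, -32, -7, 157, 50, -449.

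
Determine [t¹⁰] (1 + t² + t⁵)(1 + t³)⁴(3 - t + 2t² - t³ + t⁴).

22

(1 + t² + t⁵) has coefficients 1,0,1,0,0,1 for degrees 0…5.
(1 + t³)⁴ has coefficients 1,0,0,4,0,0,6,0,0,4,0 for degrees 0…10.
Finally multiplying by (3 - t + 2t² - t³ + t⁴), the product of all factors after the first has coefficients 3,-1,2,11,-3,8,14,-2,12,6,2 for degrees 0…10.
[t¹⁰] = 1·2 + 1·12 + 1·8 = 22.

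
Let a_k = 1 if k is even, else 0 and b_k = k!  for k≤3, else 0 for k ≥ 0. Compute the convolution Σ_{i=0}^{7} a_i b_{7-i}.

7

The convolution is the t^7 coefficient of A(t)B(t).
Σ = 1·0 + 0·0 + 1·0 + 0·0 + 1·6 + 0·2 + 1·1 + 0·1 = 7.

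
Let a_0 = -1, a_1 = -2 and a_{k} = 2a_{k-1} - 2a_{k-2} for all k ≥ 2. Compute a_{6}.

8

The ordinary generating function has denominator 1 - 2t + 2t^2.
Iterating the recurrence: a_0,…,a_{6} = -1, -2, -2, 0, 4, 8, 8.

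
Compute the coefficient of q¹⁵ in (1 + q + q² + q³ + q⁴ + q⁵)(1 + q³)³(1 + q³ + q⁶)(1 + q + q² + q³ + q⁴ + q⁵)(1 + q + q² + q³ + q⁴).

366

(1 + q + q² + q³ + q⁴ + q⁵) has coefficients 1,1,1,1,1,1 for degrees 0…5.
(1 + q³)³ has coefficients 1,0,0,3,0,0,3,0,0,1,0,0,0,0,0,0 for degrees 0…15.
Multiplying by (1 + q³ + q⁶) gives running coefficients 1,0,0,4,0,0,7,0,0,7,0,0,4,0,0,1 for degrees 0…15.
Multiplying by (1 + q + q² + q³ + q⁴ + q⁵) gives running coefficients 1,1,1,5,5,5,11,11,11,14,14,14,11,11,11,5 for degrees 0…15.
Finally multiplying by (1 + q + q² + q³ + q⁴), the product of all factors after the first has coefficients 1,2,3,8,13,17,27,37,43,52,61,64,64,64,61,52 for degrees 0…15.
[q¹⁵] = 1·52 + 1·61 + 1·64 + 1·64 + 1·64 + 1·61 = 366.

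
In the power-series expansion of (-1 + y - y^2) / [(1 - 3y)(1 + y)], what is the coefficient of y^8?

The denominator gives the recurrence a_n = 2a_(n−1) + 3a_(n−2) for n ≥ 3; the numerator fixes a_0 = -1, a_1 = -1, a_2 = -6.
Iterating: -1, -1, -6, -15, -48, -141, -426, -1275, -3828, so a_8 = -3828.

-3828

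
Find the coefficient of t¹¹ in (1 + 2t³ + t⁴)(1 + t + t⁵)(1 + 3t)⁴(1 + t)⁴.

4310

(1 + 2t³ + t⁴) has coefficients 1,0,0,2,1 for degrees 0…4.
(1 + t + t⁵) has coefficients 1,1,0,0,0,1,0,0,0,0,0,0 for degrees 0…11.
Multiplying by (1 + 3t)⁴ gives running coefficients 1,13,66,162,189,82,12,54,108,81,0,0 for degrees 0…11.
Finally multiplying by (1 + t)⁴, the product of all factors after the first has coefficients 1,17,124,508,1286,2087,2188,1512,913,967,1200,972 for degrees 0…11.
[t¹¹] = 1·972 + 2·913 + 1·1512 = 4310.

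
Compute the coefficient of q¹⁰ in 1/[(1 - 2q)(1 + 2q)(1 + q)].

Partial fractions give a closed form: a_n = (1/3)·2^n + (1)·(-2)^n + (-1/3)·(-1)^n.
At n = 10: a_10 = 1365.

1365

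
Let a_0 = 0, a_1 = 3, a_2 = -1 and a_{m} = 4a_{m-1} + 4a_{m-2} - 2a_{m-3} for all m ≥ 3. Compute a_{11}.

The ordinary generating function has denominator 1 - 4y - 4y^2 + 2y^3.
Iterating the recurrence: a_0,…,a_{11} = 0, 3, -1, 8, 22, 122, 560, 2684, 12732, 60544, 287736, 1367656.

1367656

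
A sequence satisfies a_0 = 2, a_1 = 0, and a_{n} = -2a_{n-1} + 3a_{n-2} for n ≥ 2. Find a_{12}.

265722

The ordinary generating function has denominator 1 + 2x - 3x^2.
Iterating the recurrence: a_0,…,a_{12} = 2, 0, 6, -12, 42, -120, 366, -1092, 3282, -9840, 29526, -88572, 265722.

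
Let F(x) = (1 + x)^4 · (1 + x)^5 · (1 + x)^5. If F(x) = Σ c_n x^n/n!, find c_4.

The EGF product rule gives c_4 = Σ_{k_1+k_2+k_3=4} C(4; k_1,k_2,k_3) · ∏ g_i(k_i), where (1+x)^4 gives the falling factorial (4)_k; (1+x)^5 gives the falling factorial (5)_k; (1+x)^5 gives the falling factorial (5)_k.
g_1(k) for k = 0…4: 1, 4, 12, 24, 24.
g_2(k) for k = 0…4: 1, 5, 20, 60, 120.
g_3(k) for k = 0…4: 1, 5, 20, 60, 120.
First combine the last two factors: h(k) = Σ_j C(k,j)·g_2(j)·g_3(k−j) for k = 0…4: 1, 10, 90, 720, 5040.
c_4 = Σ_k C(4,k)·g_1(k)·h(4−k) = 1·1·5040 + 4·4·720 + 6·12·90 + 4·24·10 + 1·24·1 = 5040 + 11520 + 6480 + 960 + 24 = 24024.

24024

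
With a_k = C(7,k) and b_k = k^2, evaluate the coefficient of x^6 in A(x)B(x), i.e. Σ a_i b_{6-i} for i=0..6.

Write out a_i and b_{6-i} for i = 0,…,6 and sum the products.
Σ = 1·36 + 7·25 + 21·16 + 35·9 + 35·4 + 21·1 + 7·0 = 1023.

1023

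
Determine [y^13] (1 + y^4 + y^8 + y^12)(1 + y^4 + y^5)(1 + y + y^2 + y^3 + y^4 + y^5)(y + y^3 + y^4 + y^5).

(1 + y^4 + y^8 + y^12) has coefficients 1,0,0,0,1,0,0,0,1,0,0,0,1 for degrees 0…12.
(1 + y^4 + y^5) has coefficients 1,0,0,0,1,1,0,0,0,0,0,0,0,0 for degrees 0…13.
Multiplying by (1 + y + y^2 + y^3 + y^4 + y^5) gives running coefficients 1,1,1,1,2,3,2,2,2,2,1,0,0,0 for degrees 0…13.
Finally multiplying by (y + y^3 + y^4 + y^5), the product of all factors after the first has coefficients 0,1,1,2,3,5,6,6,8,9,9,7,6,5 for degrees 0…13.
[y^13] = 1·5 + 1·9 + 1·5 + 1·1 = 20.

20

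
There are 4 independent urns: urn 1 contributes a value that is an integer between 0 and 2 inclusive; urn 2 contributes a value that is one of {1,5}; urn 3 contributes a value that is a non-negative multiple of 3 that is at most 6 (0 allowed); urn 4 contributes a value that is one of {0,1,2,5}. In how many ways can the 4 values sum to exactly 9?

7

The generating function for the choices is (1 + t + t²)·(t + t⁵)·(1 + t³ + t⁶)·(1 + t + t² + t⁵); the count is [t⁹].
(1 + t + t²) has coefficients 1,1,1 for degrees 0…2.
(t + t⁵) has coefficients 0,1,0,0,0,1,0,0,0,0 for degrees 0…9.
Multiplying by (1 + t³ + t⁶) gives running coefficients 0,1,0,0,1,1,0,1,1,0 for degrees 0…9.
Finally multiplying by (1 + t + t² + t⁵), the product of all factors after the first has coefficients 0,1,1,1,1,2,3,2,2,3 for degrees 0…9.
[t⁹] = 1·3 + 1·2 + 1·2 = 7.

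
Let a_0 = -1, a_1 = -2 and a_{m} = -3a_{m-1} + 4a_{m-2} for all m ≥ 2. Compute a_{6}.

818

The ordinary generating function has denominator 1 + 3t - 4t^2.
Iterating the recurrence: a_0,…,a_{6} = -1, -2, 2, -14, 50, -206, 818.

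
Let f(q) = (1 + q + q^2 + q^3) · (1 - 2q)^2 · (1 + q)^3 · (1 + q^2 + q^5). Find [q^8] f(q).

(1 + q + q^2 + q^3) has coefficients 1,1,1,1 for degrees 0…3.
(1 - 2q)^2 has coefficients 1,-4,4,0,0,0,0,0,0 for degrees 0…8.
Multiplying by (1 + q)^3 gives running coefficients 1,-1,-5,1,8,4,0,0,0 for degrees 0…8.
Finally multiplying by (1 + q^2 + q^5), the product of all factors after the first has coefficients 1,-1,-4,0,3,6,7,-1,1 for degrees 0…8.
[q^8] = 1·1 + 1·(-1) + 1·7 + 1·6 = 13.

13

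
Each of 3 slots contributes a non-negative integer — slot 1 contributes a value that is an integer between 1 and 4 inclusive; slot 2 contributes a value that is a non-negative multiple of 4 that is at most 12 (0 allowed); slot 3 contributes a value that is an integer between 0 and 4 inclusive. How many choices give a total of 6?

5

The generating function for the choices is (z + z^2 + z^3 + z^4)·(1 + z^4 + z^8 + z^12)·(1 + z + z^2 + z^3 + z^4); the count is [z^6].
(z + z^2 + z^3 + z^4) has coefficients 0,1,1,1,1 for degrees 0…4.
(1 + z^4 + z^8 + z^12) has coefficients 1,0,0,0,1,0,0 for degrees 0…6.
Finally multiplying by (1 + z + z^2 + z^3 + z^4), the product of all factors after the first has coefficients 1,1,1,1,2,1,1 for degrees 0…6.
[z^6] = 1·1 + 1·2 + 1·1 + 1·1 = 5.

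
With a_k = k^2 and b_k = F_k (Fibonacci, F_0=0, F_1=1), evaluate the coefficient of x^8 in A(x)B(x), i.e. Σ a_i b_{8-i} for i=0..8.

273

This is [x^8] in the product of the two ordinary generating functions.
Σ = 0·21 + 1·13 + 4·8 + 9·5 + 16·3 + 25·2 + 36·1 + 49·1 + 64·0 = 273.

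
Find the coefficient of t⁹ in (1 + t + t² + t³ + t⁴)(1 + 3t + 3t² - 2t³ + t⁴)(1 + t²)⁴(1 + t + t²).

189

(1 + t + t² + t³ + t⁴) has coefficients 1,1,1,1,1 for degrees 0…4.
(1 + 3t + 3t² - 2t³ + t⁴) has coefficients 1,3,3,-2,1,0,0,0,0,0 for degrees 0…9.
Multiplying by (1 + t²)⁴ gives running coefficients 1,3,7,10,19,10,26,0,19,-5 for degrees 0…9.
Finally multiplying by (1 + t + t²), the product of all factors after the first has coefficients 1,4,11,20,36,39,55,36,45,14 for degrees 0…9.
[t⁹] = 1·14 + 1·45 + 1·36 + 1·55 + 1·39 = 189.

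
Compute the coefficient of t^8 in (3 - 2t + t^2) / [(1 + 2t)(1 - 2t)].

832

The denominator gives the recurrence a_n = 4a_(n−2) for n ≥ 3; the numerator fixes a_0 = 3, a_1 = -2, a_2 = 13.
Iterating: 3, -2, 13, -8, 52, -32, 208, -128, 832, so a_8 = 832.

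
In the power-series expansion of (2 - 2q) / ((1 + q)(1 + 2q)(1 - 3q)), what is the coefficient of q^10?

The denominator gives the recurrence a_n = 7a_(n−2) + 6a_(n−3) for n ≥ 3; the numerator fixes a_0 = 2, a_1 = -2, a_2 = 14.
Iterating: 2, -2, 14, -2, 86, 70, 590, 1006, 4550, 10582, 37886, so a_10 = 37886.

37886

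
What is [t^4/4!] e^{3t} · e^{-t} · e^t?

81

The EGF product rule gives c_4 = Σ_{k_1+k_2+k_3=4} C(4; k_1,k_2,k_3) · ∏ g_i(k_i), where e^{3t} gives (3)^k; e^{-t} gives (-1)^k; e^t gives (1)^k.
g_1(k) for k = 0…4: 1, 3, 9, 27, 81.
g_2(k) for k = 0…4: 1, -1, 1, -1, 1.
g_3(k) for k = 0…4: 1, 1, 1, 1, 1.
First combine the last two factors: h(k) = Σ_j C(k,j)·g_2(j)·g_3(k−j) for k = 0…4: 1, 0, 0, 0, 0.
c_4 = Σ_k C(4,k)·g_1(k)·h(4−k) = 1·81·1 = 81.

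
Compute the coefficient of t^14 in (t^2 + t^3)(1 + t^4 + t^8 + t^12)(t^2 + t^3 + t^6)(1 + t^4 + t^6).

4

(t^2 + t^3) has coefficients 0,0,1,1 for degrees 0…3.
(1 + t^4 + t^8 + t^12) has coefficients 1,0,0,0,1,0,0,0,1,0,0,0,1,0,0 for degrees 0…14.
Multiplying by (t^2 + t^3 + t^6) gives running coefficients 0,0,1,1,0,0,2,1,0,0,2,1,0,0,2 for degrees 0…14.
Finally multiplying by (1 + t^4 + t^6), the product of all factors after the first has coefficients 0,0,1,1,0,0,3,2,1,1,4,2,2,1,4 for degrees 0…14.
[t^14] = 1·2 + 1·2 = 4.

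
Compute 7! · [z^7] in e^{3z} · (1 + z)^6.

1017495

The EGF product rule gives c_7 = Σ_{k_1+k_2=7} C(7; k_1,k_2) · ∏ g_i(k_i), where e^{3z} gives (3)^k; (1+z)^6 gives the falling factorial (6)_k.
g_1(k) for k = 0…7: 1, 3, 9, 27, 81, 243, 729, 2187.
g_2(k) for k = 0…7: 1, 6, 30, 120, 360, 720, 720, 0.
c_7 = Σ_k C(7,k)·g_1(k)·g_2(7−k) = 7·3·720 + 21·9·720 + 35·27·360 + 35·81·120 + 21·243·30 + 7·729·6 + 1·2187·1 = 15120 + 136080 + 340200 + 340200 + 153090 + 30618 + 2187 = 1017495.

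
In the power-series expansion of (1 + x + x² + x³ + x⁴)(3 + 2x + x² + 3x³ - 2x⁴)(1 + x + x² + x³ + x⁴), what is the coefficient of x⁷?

23

(1 + x + x² + x³ + x⁴) has coefficients 1,1,1,1,1 for degrees 0…4.
(3 + 2x + x² + 3x³ - 2x⁴) has coefficients 3,2,1,3,-2,0,0,0 for degrees 0…7.
Finally multiplying by (1 + x + x² + x³ + x⁴), the product of all factors after the first has coefficients 3,5,6,9,7,4,2,1 for degrees 0…7.
[x⁷] = 1·1 + 1·2 + 1·4 + 1·7 + 1·9 = 23.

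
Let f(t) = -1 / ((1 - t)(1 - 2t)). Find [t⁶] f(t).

-127

The denominator gives the recurrence a_n = 3a_(n−1) − 2a_(n−2) for n ≥ 2; the numerator fixes a_0 = -1, a_1 = -3.
Iterating: -1, -3, -7, -15, -31, -63, -127, so a_6 = -127.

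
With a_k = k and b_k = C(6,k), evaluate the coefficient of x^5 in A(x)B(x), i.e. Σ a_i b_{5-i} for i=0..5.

This is [x^5] in the product of the two ordinary generating functions.
Σ = 0·6 + 1·15 + 2·20 + 3·15 + 4·6 + 5·1 = 129.

129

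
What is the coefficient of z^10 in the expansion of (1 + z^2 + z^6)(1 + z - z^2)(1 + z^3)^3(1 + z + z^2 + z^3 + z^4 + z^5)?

15

(1 + z^2 + z^6) has coefficients 1,0,1,0,0,0,1 for degrees 0…6.
(1 + z - z^2) has coefficients 1,1,-1,0,0,0,0,0,0,0,0 for degrees 0…10.
Multiplying by (1 + z^3)^3 gives running coefficients 1,1,-1,3,3,-3,3,3,-3,1,1 for degrees 0…10.
Finally multiplying by (1 + z + z^2 + z^3 + z^4 + z^5), the product of all factors after the first has coefficients 1,2,1,4,7,4,6,8,6,4,2 for degrees 0…10.
[z^10] = 1·2 + 1·6 + 1·7 = 15.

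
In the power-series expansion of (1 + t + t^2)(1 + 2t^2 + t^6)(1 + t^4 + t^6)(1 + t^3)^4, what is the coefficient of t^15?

42

(1 + t + t^2) has coefficients 1,1,1 for degrees 0…2.
(1 + 2t^2 + t^6) has coefficients 1,0,2,0,0,0,1,0,0,0,0,0,0,0,0,0 for degrees 0…15.
Multiplying by (1 + t^4 + t^6) gives running coefficients 1,0,2,0,1,0,4,0,2,0,1,0,1,0,0,0 for degrees 0…15.
Finally multiplying by (1 + t^3)^4, the product of all factors after the first has coefficients 1,0,2,4,1,8,10,4,14,20,7,16,26,8,14,20 for degrees 0…15.
[t^15] = 1·20 + 1·14 + 1·8 = 42.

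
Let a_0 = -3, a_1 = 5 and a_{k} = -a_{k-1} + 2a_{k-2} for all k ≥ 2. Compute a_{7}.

The ordinary generating function has denominator 1 + y - 2y^2.
Iterating the recurrence: a_0,…,a_{7} = -3, 5, -11, 21, -43, 85, -171, 341.

341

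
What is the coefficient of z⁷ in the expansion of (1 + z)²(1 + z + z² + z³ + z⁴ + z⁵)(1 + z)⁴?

57

(1 + z)² has coefficients 1,2,1 for degrees 0…2.
(1 + z + z² + z³ + z⁴ + z⁵) has coefficients 1,1,1,1,1,1,0,0 for degrees 0…7.
Finally multiplying by (1 + z)⁴, the product of all factors after the first has coefficients 1,5,11,15,16,16,15,11 for degrees 0…7.
[z⁷] = 1·11 + 2·15 + 1·16 = 57.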